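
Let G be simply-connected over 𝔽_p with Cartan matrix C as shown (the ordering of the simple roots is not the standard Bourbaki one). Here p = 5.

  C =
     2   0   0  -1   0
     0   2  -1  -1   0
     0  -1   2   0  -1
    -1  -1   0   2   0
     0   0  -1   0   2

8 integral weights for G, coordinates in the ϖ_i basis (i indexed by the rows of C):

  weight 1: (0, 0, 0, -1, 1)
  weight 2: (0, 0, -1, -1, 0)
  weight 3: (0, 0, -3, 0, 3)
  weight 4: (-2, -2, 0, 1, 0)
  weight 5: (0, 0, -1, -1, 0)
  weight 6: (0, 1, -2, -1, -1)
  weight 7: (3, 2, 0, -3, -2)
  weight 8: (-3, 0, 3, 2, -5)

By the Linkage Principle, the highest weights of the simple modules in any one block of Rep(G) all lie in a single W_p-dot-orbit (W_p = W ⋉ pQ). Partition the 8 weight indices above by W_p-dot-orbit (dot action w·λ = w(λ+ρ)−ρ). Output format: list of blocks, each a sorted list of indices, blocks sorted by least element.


Dynkin diagram of C (from the 8 off-diagonal −1 entries): A_5.

Ā_5 reps of the 8 weights (A_5, coords as presented):

  λ_1 → (1, 1, 1, 0, 2)
  λ_2 → (1, 1, 0, 0, 1)
  λ_3 → (1, 1, 1, 0, 2)
  λ_4 → (1, 1, 0, 0, 1)
  λ_5 → (1, 1, 0, 0, 1)
  λ_6 → (1, 1, 0, 0, 1)
  λ_7 → (1, 1, 0, 2, 0)
  λ_8 → (1, 1, 0, 0, 1)

These 8 weights hit 3 W_5-dot-orbits; sizes (2, 5, 1):

[[1, 3], [2, 4, 5, 6, 8], [7]]


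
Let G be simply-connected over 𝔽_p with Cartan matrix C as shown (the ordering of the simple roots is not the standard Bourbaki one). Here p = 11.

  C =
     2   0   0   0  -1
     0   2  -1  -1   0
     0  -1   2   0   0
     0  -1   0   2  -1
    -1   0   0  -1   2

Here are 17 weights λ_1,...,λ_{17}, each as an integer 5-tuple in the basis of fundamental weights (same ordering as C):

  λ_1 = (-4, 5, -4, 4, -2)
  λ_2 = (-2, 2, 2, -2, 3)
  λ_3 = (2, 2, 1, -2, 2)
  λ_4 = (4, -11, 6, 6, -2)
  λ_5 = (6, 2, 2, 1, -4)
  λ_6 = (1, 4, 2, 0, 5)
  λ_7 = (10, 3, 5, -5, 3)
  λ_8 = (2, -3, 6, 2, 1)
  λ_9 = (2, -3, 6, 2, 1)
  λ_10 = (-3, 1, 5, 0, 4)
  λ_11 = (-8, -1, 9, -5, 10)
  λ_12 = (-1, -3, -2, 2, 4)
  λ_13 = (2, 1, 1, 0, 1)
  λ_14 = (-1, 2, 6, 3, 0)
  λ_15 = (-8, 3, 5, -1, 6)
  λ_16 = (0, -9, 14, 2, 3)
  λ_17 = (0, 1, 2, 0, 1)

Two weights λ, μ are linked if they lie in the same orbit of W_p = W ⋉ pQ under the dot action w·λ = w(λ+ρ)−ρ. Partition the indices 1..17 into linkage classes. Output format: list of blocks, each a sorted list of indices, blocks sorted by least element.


Dynkin diagram of C (from the 8 off-diagonal −1 entries): A_5.

Alcove-folded reps (p=11, 17 weights, presented ϖ-order):

    λ_1+ρ ↦ (1, 3, 3, 1, 3)
    λ_2+ρ ↦ (1, 2, 3, 1, 2)
    λ_3+ρ ↦ (3, 2, 2, 1, 2)
    λ_4+ρ ↦ (1, 3, 3, 1, 3)
    λ_5+ρ ↦ (3, 2, 2, 1, 2)
    λ_6+ρ ↦ (3, 2, 2, 1, 2)
    λ_7+ρ ↦ (1, 4, 0, 0, 0)
    λ_8+ρ ↦ (1, 2, 3, 1, 2)
    λ_9+ρ ↦ (1, 2, 3, 1, 2)
    λ_10+ρ ↦ (1, 2, 3, 1, 2)
    λ_11+ρ ↦ (1, 4, 0, 0, 0)
    λ_12+ρ ↦ (0, 1, 2, 0, 5)
    λ_13+ρ ↦ (3, 2, 2, 1, 2)
    λ_14+ρ ↦ (1, 3, 3, 1, 3)
    λ_15+ρ ↦ (1, 4, 0, 0, 0)
    λ_16+ρ ↦ (1, 3, 3, 1, 3)
    λ_17+ρ ↦ (1, 2, 3, 1, 2)

Partition of {1..17} into 5 W_11-dot-orbits:

[[1, 4, 14, 16], [2, 8, 9, 10, 17], [3, 5, 6, 13], [7, 11, 15], [12]]


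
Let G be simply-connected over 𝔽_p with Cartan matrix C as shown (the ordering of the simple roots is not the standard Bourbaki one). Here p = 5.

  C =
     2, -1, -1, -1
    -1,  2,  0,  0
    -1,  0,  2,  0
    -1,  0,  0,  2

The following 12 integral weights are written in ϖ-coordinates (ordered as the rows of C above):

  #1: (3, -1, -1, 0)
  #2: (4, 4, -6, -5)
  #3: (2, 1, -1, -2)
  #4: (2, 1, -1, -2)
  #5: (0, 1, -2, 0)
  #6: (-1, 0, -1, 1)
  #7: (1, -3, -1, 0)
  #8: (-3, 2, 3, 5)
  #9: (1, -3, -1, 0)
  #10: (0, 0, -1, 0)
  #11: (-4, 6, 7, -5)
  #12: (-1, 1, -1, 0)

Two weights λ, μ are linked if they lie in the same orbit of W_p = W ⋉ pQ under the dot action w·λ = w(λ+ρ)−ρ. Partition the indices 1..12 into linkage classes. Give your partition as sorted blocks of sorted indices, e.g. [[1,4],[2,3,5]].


Dynkin diagram of C (from the 6 off-diagonal −1 entries): D_4.

W_5-reps of the 12 weights in Ā_5 (same 4-coord order as C):

    λ_1 → (0, 0, 0, 1)
    λ_2 → (0, 0, 0, 1)
    λ_3 → (0, 2, 0, 1)
    λ_4 → (0, 2, 0, 1)
    λ_5 → (0, 2, 1, 1)
    λ_6 → (0, 1, 0, 2)
    λ_7 → (0, 2, 0, 1)
    λ_8 → (0, 2, 1, 1)
    λ_9 → (0, 2, 0, 1)
    λ_10 → (1, 1, 0, 1)
    λ_11 → (0, 1, 0, 2)
    λ_12 → (0, 2, 0, 1)

Grouping the 12 weights by Ā_5-representative: 5 linkage classes.

[[1, 2], [3, 4, 7, 9, 12], [5, 8], [6, 11], [10]]


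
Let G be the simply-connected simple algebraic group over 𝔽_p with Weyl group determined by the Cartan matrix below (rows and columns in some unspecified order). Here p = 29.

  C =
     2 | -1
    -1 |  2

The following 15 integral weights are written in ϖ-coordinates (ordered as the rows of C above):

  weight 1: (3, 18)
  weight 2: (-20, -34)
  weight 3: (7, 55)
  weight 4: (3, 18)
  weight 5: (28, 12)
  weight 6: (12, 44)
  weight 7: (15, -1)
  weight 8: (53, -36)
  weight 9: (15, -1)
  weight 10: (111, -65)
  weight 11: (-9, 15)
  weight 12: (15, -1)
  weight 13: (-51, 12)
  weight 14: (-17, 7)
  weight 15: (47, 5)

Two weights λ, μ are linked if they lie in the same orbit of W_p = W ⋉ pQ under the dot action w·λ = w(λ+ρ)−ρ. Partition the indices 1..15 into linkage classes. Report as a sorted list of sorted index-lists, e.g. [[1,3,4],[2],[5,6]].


Type A_2, rank 2, |W|=6; reorder rows/cols to standard.

W_29-reps of the 15 weights in Ā_29 (same 2-coord order as C):

  [1] (4, 19) · [2] (6, 4) · [3] (21, 6) · [4] (4, 19) · [5] (16, 0) · [6] (16, 0) · [7] (16, 0) · [8] (6, 4) · [9] (16, 0) · [10] (6, 4) · [11] (8, 8) · [12] (16, 0) · [13] (8, 8) · [14] (8, 8) · [15] (4, 19)

These 15 weights hit 5 W_29-dot-orbits; sizes (3, 3, 1, 5, 3):

[[1, 4, 15], [2, 8, 10], [3], [5, 6, 7, 9, 12], [11, 13, 14]]


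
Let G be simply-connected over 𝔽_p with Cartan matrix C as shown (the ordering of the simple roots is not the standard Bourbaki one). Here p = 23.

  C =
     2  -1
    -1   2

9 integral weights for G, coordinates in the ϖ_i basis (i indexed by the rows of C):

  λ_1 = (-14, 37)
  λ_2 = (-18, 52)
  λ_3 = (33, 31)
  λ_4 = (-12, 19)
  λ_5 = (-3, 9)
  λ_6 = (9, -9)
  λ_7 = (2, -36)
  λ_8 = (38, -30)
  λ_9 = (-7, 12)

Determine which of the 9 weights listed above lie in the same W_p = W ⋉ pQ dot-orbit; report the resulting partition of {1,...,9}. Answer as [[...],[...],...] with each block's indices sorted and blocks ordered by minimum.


C ↔ A_2 under row/col permutation; |W(A_2)| = 6.

W_23-reps of the 9 weights in Ā_23 (same 2-coord order as C):

  λ_1+ρ ↦ (2, 8) · λ_2+ρ ↦ (6, 7) · λ_3+ρ ↦ (11, 9) · λ_4+ρ ↦ (11, 9) · λ_5+ρ ↦ (2, 8) · λ_6+ρ ↦ (2, 8) · λ_7+ρ ↦ (11, 9) · λ_8+ρ ↦ (6, 7) · λ_9+ρ ↦ (6, 7)

These 9 weights hit 3 W_23-dot-orbits; sizes (3, 3, 3):

[[1, 5, 6], [2, 8, 9], [3, 4, 7]]


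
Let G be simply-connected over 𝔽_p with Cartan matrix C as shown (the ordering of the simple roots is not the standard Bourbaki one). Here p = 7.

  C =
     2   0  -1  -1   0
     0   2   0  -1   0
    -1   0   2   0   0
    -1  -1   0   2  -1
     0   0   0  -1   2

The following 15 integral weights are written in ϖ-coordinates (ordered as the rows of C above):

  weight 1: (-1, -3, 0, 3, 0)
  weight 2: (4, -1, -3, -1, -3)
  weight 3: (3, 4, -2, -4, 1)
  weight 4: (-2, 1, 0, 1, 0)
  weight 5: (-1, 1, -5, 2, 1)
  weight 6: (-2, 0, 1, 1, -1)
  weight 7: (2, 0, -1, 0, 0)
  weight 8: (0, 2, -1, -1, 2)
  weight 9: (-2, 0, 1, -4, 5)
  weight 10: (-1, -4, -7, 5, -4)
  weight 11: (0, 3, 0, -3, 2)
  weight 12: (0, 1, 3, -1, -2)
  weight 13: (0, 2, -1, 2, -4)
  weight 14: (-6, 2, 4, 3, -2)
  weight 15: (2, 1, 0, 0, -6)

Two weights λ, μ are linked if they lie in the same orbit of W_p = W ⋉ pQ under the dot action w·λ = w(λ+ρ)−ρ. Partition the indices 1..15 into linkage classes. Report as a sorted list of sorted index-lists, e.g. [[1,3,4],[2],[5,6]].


D_5 Cartan matrix, 5 simple roots permuted; ρ=(1,1,1,1,1).

λ_j+ρ reflected into Ā_7 (⟨·,θ^∨⟩≤7); 5-tuples as given:

  [1] (1, 2, 0, 1, 1)
  [2] (1, 2, 2, 0, 0)
  [3] (1, 2, 0, 1, 1)
  [4] (1, 2, 0, 1, 1)
  [5] (0, 1, 0, 1, 1)
  [6] (1, 1, 1, 1, 0)
  [7] (0, 1, 0, 1, 1)
  [8] (0, 3, 0, 0, 3)
  [9] (1, 1, 1, 1, 0)
  [10] (0, 3, 0, 0, 3)
  [11] (1, 2, 0, 1, 1)
  [12] (0, 1, 4, 1, 0)
  [13] (0, 3, 0, 0, 3)
  [14] (0, 1, 0, 1, 1)
  [15] (1, 2, 0, 1, 1)

These 15 weights hit 6 W_7-dot-orbits; sizes (5, 1, 3, 2, 3, 1):

[[1, 3, 4, 11, 15], [2], [5, 7, 14], [6, 9], [8, 10, 13], [12]]


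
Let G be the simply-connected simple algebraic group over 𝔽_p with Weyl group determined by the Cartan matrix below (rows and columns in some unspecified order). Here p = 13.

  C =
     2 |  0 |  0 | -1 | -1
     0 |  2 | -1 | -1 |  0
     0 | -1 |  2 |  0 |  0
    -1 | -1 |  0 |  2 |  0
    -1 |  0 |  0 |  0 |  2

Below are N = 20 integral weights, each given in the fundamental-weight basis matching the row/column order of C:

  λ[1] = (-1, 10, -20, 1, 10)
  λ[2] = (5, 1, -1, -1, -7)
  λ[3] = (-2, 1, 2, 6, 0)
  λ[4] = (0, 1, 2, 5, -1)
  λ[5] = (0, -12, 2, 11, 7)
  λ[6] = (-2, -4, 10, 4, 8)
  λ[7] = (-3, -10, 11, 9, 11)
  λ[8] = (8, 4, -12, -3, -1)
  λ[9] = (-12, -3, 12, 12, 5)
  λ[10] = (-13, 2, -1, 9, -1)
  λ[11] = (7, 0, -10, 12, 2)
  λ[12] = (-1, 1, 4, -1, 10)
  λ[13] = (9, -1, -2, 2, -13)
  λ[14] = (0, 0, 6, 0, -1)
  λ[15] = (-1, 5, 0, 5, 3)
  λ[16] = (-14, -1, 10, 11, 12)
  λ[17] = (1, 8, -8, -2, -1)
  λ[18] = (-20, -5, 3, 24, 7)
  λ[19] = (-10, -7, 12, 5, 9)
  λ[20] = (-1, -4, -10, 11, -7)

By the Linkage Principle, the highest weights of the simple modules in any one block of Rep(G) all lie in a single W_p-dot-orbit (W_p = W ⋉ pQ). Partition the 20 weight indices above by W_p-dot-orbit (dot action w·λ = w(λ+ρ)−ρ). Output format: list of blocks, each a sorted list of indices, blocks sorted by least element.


Cartan matrix: type A_5 (|W|=720); un-permuting the 5 rows.

Alcove-folded reps (p=13, 20 weights, presented ϖ-order):

    λ_1 → (0, 2, 0, 0, 6)
    λ_2 → (0, 2, 0, 0, 6)
    λ_3 → (1, 2, 3, 6, 0)
    λ_4 → (1, 2, 3, 6, 0)
    λ_5 → (1, 3, 0, 1, 0)
    λ_6 → (1, 3, 0, 1, 0)
    λ_7 → (1, 1, 7, 1, 0)
    λ_8 → (1, 2, 3, 6, 0)
    λ_9 → (0, 2, 0, 0, 6)
    λ_10 → (2, 1, 0, 0, 10)
    λ_11 → (1, 3, 0, 1, 0)
    λ_12 → (0, 2, 0, 0, 6)
    λ_13 → (2, 1, 0, 0, 10)
    λ_14 → (1, 1, 7, 1, 0)
    λ_15 → (0, 3, 3, 6, 0)
    λ_16 → (2, 1, 0, 0, 10)
    λ_17 → (1, 1, 7, 1, 0)
    λ_18 → (1, 2, 3, 6, 0)
    λ_19 → (0, 3, 3, 6, 0)
    λ_20 → (0, 3, 3, 6, 0)

The 20 indices split into 6 linkage classes (same alcove rep ⇔ same W_13-dot-orbit):

[[1, 2, 9, 12], [3, 4, 8, 18], [5, 6, 11], [7, 14, 17], [10, 13, 16], [15, 19, 20]]


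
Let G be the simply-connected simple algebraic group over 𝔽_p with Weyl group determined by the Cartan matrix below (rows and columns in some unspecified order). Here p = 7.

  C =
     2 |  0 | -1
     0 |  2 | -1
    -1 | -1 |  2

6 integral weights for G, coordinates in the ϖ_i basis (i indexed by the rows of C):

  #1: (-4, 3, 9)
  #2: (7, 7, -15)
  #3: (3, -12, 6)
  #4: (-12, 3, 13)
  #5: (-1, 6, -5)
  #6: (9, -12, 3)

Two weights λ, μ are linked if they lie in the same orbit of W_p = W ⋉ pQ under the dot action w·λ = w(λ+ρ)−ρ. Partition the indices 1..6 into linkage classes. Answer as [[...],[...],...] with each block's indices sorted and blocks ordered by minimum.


Root system A_3: the 3×3 matrix C matches after relabeling.

λ_j+ρ reflected into Ā_7 (⟨·,θ^∨⟩≤7); 3-tuples as given:

  1: (4, 3, 0);  2: (1, 1, 0);  3: (4, 3, 0);  4: (4, 3, 0);  5: (4, 3, 0);  6: (4, 3, 0)

The 6 indices split into 2 linkage classes (same alcove rep ⇔ same W_7-dot-orbit):

[[1, 3, 4, 5, 6], [2]]


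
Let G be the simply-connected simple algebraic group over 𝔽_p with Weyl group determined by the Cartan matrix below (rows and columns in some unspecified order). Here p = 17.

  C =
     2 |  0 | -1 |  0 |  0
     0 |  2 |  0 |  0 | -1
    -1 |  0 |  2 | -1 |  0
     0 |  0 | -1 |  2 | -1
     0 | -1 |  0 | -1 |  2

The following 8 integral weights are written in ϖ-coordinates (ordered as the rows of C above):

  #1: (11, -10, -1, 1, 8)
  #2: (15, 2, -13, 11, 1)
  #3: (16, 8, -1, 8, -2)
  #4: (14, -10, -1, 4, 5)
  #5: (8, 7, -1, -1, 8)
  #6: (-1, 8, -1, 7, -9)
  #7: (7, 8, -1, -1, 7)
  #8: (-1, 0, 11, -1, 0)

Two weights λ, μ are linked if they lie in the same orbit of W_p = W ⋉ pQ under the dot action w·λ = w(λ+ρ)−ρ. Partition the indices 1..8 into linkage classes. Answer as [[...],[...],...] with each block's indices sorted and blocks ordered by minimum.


A_5 Cartan matrix, 5 simple roots permuted; ρ=(1,1,1,1,1).

Folding the 8 weights λ_j+ρ into Ā_17 (reps in the given 5-coord order):

  [1] (6, 3, 0, 2, 0) · [2] (0, 1, 12, 0, 1) · [3] (0, 1, 0, 0, 8) · [4] (6, 3, 0, 2, 0) · [5] (0, 1, 0, 0, 8) · [6] (0, 1, 0, 0, 8) · [7] (0, 1, 0, 0, 8) · [8] (0, 1, 12, 0, 1)

The 8 indices split into 3 linkage classes (same alcove rep ⇔ same W_17-dot-orbit):

[[1, 4], [2, 8], [3, 5, 6, 7]]


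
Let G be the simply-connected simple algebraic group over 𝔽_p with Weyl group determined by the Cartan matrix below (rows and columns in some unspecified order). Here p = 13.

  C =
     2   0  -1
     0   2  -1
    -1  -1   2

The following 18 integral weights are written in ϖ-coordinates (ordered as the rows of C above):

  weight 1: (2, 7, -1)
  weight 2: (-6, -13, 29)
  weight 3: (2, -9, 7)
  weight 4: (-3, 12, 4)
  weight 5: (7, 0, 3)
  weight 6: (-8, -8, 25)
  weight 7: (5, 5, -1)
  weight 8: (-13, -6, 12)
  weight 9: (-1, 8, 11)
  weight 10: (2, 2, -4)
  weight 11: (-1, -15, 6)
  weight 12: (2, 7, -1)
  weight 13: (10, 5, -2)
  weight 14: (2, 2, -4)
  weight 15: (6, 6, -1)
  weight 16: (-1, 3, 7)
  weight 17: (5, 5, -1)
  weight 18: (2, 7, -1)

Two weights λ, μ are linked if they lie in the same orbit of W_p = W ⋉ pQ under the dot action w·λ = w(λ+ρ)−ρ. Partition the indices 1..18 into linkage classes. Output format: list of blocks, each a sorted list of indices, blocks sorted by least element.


Dynkin diagram of C (from the 4 off-diagonal −1 entries): A_3.

Ā_13 reps of the 18 weights (A_3, coords as presented):

  [1] (3, 8, 0) · [2] (8, 1, 4) · [3] (3, 8, 0) · [4] (3, 8, 0) · [5] (8, 1, 4) · [6] (6, 6, 0) · [7] (6, 6, 0) · [8] (8, 1, 4) · [9] (8, 1, 4) · [10] (0, 0, 3) · [11] (6, 6, 0) · [12] (3, 8, 0) · [13] (7, 2, 1) · [14] (0, 0, 3) · [15] (6, 6, 0) · [16] (0, 4, 8) · [17] (6, 6, 0) · [18] (3, 8, 0)

Linkage partition of the 18 weights (6 classes, p=13):

[[1, 3, 4, 12, 18], [2, 5, 8, 9], [6, 7, 11, 15, 17], [10, 14], [13], [16]]


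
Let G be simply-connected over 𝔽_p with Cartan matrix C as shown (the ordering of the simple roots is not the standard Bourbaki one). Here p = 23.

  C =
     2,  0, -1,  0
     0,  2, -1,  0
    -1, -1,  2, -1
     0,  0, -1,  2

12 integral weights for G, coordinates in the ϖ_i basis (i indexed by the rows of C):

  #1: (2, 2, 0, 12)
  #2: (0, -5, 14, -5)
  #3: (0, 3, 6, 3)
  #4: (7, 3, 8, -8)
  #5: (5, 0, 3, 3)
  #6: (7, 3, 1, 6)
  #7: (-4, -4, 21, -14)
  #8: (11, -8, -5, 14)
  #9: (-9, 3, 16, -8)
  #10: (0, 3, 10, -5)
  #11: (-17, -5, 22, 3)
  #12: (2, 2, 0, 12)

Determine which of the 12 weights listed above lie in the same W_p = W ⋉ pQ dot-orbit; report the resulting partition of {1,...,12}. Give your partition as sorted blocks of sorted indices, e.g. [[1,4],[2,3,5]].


D_4 Cartan matrix, 4 simple roots permuted; ρ=(1,1,1,1).

Alcove-folded reps (p=23, 12 weights, presented ϖ-order):

  [1] (3, 3, 1, 13) · [2] (1, 4, 7, 4) · [3] (1, 4, 7, 4) · [4] (8, 4, 2, 7) · [5] (6, 1, 4, 4) · [6] (8, 4, 2, 7) · [7] (3, 3, 1, 13) · [8] (1, 4, 7, 4) · [9] (8, 4, 2, 7) · [10] (1, 4, 7, 4) · [11] (12, 0, 4, 0) · [12] (3, 3, 1, 13)

The 12 indices split into 5 linkage classes (same alcove rep ⇔ same W_23-dot-orbit):

[[1, 7, 12], [2, 3, 8, 10], [4, 6, 9], [5], [11]]


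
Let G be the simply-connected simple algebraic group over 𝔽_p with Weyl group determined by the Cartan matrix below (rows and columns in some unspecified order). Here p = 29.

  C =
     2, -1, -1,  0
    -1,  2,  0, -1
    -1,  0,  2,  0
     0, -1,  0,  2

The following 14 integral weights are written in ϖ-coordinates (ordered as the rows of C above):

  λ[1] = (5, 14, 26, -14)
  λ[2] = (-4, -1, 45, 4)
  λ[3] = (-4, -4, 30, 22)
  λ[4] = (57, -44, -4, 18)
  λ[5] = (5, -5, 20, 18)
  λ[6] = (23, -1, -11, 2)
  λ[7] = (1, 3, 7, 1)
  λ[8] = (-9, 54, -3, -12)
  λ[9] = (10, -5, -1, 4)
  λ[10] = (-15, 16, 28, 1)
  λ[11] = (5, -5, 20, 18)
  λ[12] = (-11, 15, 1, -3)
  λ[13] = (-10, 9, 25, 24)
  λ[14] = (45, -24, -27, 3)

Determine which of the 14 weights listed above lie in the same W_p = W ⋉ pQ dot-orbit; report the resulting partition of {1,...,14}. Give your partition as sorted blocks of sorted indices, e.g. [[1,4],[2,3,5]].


C ↔ A_4 under row/col permutation; |W(A_4)| = 120.

W_29-reps of the 14 weights in Ā_29 (same 4-coord order as C):

  1: (2, 4, 8, 2);  2: (14, 0, 10, 3);  3: (3, 1, 6, 2);  4: (14, 0, 10, 3);  5: (2, 4, 8, 2);  6: (14, 0, 10, 3);  7: (2, 4, 8, 2);  8: (11, 3, 5, 8);  9: (7, 4, 0, 1);  10: (14, 0, 10, 3);  11: (2, 4, 8, 2);  12: (2, 4, 8, 2);  13: (3, 1, 6, 2);  14: (3, 1, 6, 2)

Grouping the 14 weights by Ā_29-representative: 5 linkage classes.

[[1, 5, 7, 11, 12], [2, 4, 6, 10], [3, 13, 14], [8], [9]]


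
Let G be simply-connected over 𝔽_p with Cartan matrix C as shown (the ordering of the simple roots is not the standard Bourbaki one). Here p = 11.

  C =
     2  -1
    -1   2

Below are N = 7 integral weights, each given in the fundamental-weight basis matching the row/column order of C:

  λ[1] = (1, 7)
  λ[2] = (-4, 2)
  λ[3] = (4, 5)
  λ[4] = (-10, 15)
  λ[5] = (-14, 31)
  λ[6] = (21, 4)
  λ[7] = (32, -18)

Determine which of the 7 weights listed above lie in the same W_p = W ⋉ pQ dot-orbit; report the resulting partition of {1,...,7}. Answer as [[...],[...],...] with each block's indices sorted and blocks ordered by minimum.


C ↔ A_2 under row/col permutation; |W(A_2)| = 6.

Ā_11 reps of the 7 weights (A_2, coords as presented):

  [1] (2, 8)
  [2] (3, 0)
  [3] (5, 6)
  [4] (4, 2)
  [5] (2, 8)
  [6] (5, 6)
  [7] (5, 6)

Grouping the 7 weights by Ā_11-representative: 4 linkage classes.

[[1, 5], [2], [3, 6, 7], [4]]


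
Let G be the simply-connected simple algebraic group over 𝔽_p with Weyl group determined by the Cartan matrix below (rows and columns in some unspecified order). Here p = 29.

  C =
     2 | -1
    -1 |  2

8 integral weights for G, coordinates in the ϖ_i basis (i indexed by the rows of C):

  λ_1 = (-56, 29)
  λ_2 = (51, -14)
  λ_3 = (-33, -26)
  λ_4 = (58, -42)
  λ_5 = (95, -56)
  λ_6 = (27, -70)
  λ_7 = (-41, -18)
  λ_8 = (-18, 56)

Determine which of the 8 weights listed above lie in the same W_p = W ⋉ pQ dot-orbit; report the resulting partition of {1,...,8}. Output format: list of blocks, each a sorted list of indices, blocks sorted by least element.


Cartan matrix: type A_2 (|W|=6); un-permuting the 2 rows.

λ_j+ρ reflected into Ā_29 (⟨·,θ^∨⟩≤29); 2-tuples as given:

  [1] (3, 1)
  [2] (6, 10)
  [3] (3, 1)
  [4] (11, 1)
  [5] (3, 17)
  [6] (11, 1)
  [7] (11, 1)
  [8] (11, 1)

These 8 weights hit 4 W_29-dot-orbits; sizes (2, 1, 4, 1):

[[1, 3], [2], [4, 6, 7, 8], [5]]


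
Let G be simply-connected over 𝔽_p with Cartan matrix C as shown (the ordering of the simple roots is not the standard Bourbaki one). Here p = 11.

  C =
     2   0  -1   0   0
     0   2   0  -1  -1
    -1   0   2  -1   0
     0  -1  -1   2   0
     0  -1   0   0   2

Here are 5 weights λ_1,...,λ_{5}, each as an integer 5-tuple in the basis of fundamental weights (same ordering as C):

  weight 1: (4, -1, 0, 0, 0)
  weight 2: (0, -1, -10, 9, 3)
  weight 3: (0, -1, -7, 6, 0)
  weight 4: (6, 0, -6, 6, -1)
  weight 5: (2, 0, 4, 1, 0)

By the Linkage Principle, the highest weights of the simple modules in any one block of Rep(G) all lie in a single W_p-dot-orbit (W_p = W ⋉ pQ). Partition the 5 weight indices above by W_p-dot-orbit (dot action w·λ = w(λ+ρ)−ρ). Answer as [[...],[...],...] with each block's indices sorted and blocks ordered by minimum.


Type A_5, rank 5, |W|=720; reorder rows/cols to standard.

Ā_11 reps of the 5 weights (A_5, coords as presented):

    [1] (5, 0, 1, 1, 1)
    [2] (5, 0, 1, 1, 1)
    [3] (5, 0, 1, 1, 1)
    [4] (2, 1, 5, 2, 0)
    [5] (2, 1, 5, 2, 0)

2 distinct reps among the 5 weights ⇒ 2 W_11-linkage classes:

[[1, 2, 3], [4, 5]]


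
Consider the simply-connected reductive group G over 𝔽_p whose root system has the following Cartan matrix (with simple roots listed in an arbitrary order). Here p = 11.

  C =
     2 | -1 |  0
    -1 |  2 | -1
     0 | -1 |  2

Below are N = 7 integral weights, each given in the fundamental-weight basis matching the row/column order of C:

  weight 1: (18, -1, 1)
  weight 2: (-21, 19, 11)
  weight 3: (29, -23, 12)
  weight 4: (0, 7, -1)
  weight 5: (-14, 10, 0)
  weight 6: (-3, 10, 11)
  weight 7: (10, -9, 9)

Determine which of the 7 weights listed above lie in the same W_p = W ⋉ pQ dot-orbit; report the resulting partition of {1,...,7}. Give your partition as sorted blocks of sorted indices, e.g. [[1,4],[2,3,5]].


Root system A_3: the 3×3 matrix C matches after relabeling.

W_11-reps of the 7 weights in Ā_11 (same 3-coord order as C):

  [1] (1, 8, 0);  [2] (9, 0, 1);  [3] (1, 8, 0);  [4] (1, 8, 0);  [5] (9, 0, 1);  [6] (9, 0, 1);  [7] (1, 8, 0)

Grouping the 7 weights by Ā_11-representative: 2 linkage classes.

[[1, 3, 4, 7], [2, 5, 6]]


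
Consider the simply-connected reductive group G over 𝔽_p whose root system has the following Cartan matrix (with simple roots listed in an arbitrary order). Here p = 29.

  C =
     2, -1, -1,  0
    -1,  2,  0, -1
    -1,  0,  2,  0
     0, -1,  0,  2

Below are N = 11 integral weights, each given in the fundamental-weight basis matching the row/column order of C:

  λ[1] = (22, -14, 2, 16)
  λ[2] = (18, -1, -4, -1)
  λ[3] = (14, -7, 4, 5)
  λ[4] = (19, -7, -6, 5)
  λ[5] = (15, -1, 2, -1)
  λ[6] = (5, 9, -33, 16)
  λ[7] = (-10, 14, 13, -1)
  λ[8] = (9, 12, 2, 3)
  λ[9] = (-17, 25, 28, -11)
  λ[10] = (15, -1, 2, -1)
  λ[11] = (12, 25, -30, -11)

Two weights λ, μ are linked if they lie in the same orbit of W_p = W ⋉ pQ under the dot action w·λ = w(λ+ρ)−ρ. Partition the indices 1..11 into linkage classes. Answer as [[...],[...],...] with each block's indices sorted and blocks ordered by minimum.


A_4 Cartan matrix, 4 simple roots permuted; ρ=(1,1,1,1).

Ā_29 reps of the 11 weights (A_4, coords as presented):

  λ_1+ρ ↦ (10, 13, 2, 3)
  λ_2+ρ ↦ (16, 0, 3, 0)
  λ_3+ρ ↦ (9, 6, 5, 0)
  λ_4+ρ ↦ (9, 6, 5, 0)
  λ_5+ρ ↦ (16, 0, 3, 0)
  λ_6+ρ ↦ (10, 13, 2, 3)
  λ_7+ρ ↦ (9, 6, 5, 0)
  λ_8+ρ ↦ (10, 13, 2, 3)
  λ_9+ρ ↦ (16, 0, 3, 0)
  λ_10+ρ ↦ (16, 0, 3, 0)
  λ_11+ρ ↦ (16, 0, 3, 0)

Partition of {1..11} into 3 W_29-dot-orbits:

[[1, 6, 8], [2, 5, 9, 10, 11], [3, 4, 7]]


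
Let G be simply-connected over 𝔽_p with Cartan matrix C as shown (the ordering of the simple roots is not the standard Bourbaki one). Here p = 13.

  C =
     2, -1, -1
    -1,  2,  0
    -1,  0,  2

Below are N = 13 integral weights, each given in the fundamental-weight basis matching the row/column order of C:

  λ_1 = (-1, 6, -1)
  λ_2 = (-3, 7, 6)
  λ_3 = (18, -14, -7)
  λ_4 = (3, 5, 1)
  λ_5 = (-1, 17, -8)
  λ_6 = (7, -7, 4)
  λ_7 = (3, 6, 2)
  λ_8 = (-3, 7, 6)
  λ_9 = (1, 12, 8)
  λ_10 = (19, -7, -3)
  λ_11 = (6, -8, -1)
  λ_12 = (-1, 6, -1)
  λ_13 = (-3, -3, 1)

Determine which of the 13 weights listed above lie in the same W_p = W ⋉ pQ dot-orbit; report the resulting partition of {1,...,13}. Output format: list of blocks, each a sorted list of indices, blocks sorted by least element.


Dynkin diagram of C (from the 4 off-diagonal −1 entries): A_3.

λ_j+ρ reflected into Ā_13 (⟨·,θ^∨⟩≤13); 3-tuples as given:

    [1] (0, 7, 0)
    [2] (2, 6, 5)
    [3] (0, 7, 0)
    [4] (4, 6, 2)
    [5] (2, 6, 5)
    [6] (2, 6, 5)
    [7] (4, 6, 2)
    [8] (2, 6, 5)
    [9] (0, 2, 2)
    [10] (6, 1, 5)
    [11] (0, 7, 0)
    [12] (0, 7, 0)
    [13] (0, 2, 2)

Grouping the 13 weights by Ā_13-representative: 5 linkage classes.

[[1, 3, 11, 12], [2, 5, 6, 8], [4, 7], [9, 13], [10]]


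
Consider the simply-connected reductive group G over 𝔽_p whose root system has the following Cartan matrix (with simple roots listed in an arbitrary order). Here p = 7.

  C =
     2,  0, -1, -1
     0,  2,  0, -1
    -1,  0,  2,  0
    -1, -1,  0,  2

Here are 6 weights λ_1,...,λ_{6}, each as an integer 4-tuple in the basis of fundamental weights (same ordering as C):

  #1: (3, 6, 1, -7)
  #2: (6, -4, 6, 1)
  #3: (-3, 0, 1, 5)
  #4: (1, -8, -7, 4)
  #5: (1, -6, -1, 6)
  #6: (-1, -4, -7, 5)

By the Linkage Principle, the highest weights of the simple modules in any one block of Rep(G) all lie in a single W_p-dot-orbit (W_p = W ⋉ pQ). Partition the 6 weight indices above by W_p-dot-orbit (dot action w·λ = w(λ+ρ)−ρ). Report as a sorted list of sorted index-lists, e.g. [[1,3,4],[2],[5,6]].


A_4 Cartan matrix, 4 simple roots permuted; ρ=(1,1,1,1).

W_7-reps of the 6 weights in Ā_7 (same 4-coord order as C):

  [1] (2, 1, 0, 4) · [2] (2, 1, 0, 4) · [3] (2, 1, 0, 4) · [4] (2, 1, 0, 4) · [5] (0, 3, 2, 2) · [6] (3, 0, 0, 3)

The 6 indices split into 3 linkage classes (same alcove rep ⇔ same W_7-dot-orbit):

[[1, 2, 3, 4], [5], [6]]


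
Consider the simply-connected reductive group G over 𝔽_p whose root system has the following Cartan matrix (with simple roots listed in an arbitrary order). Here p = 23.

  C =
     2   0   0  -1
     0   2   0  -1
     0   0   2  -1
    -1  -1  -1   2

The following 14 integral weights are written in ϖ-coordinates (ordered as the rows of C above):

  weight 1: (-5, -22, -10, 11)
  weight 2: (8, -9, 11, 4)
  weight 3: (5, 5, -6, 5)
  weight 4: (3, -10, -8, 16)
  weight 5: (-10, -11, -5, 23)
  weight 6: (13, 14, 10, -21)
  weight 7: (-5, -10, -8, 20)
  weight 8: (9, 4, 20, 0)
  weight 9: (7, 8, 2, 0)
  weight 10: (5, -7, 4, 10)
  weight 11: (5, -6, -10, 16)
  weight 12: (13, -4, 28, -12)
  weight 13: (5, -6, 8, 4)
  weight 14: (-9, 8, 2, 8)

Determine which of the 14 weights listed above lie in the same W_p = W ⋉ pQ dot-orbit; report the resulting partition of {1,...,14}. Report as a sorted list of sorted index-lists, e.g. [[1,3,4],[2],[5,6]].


Dynkin diagram of C (from the 6 off-diagonal −1 entries): D_4.

Each λ_j+ρ reduced to Ā_23; 4-tuples below use C's row order:

  λ_1 → (8, 9, 3, 1);  λ_2 → (6, 5, 9, 0);  λ_3 → (6, 6, 5, 1);  λ_4 → (4, 9, 7, 1);  λ_5 → (8, 9, 3, 1);  λ_6 → (6, 5, 9, 0);  λ_7 → (4, 9, 7, 1);  λ_8 → (4, 9, 7, 1);  λ_9 → (8, 9, 3, 1);  λ_10 → (6, 6, 5, 1);  λ_11 → (6, 5, 9, 0);  λ_12 → (6, 5, 9, 0);  λ_13 → (6, 5, 9, 0);  λ_14 → (8, 9, 3, 1)

4 distinct reps among the 14 weights ⇒ 4 W_23-linkage classes:

[[1, 5, 9, 14], [2, 6, 11, 12, 13], [3, 10], [4, 7, 8]]


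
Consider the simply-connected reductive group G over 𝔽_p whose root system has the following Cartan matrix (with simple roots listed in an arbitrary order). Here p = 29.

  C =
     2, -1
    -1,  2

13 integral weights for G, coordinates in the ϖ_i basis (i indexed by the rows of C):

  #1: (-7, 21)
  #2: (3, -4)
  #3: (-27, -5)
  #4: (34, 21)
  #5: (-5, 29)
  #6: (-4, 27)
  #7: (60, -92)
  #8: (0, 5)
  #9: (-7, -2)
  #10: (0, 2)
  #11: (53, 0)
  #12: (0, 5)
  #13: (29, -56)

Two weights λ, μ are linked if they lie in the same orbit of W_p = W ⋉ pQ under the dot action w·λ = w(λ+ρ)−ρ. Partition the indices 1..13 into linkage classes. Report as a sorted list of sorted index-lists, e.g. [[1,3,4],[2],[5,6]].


Dynkin diagram of C (from the 2 off-diagonal −1 entries): A_2.

Ā_29 reps of the 13 weights (A_2, coords as presented):

    λ_1+ρ ↦ (6, 16)
    λ_2+ρ ↦ (1, 3)
    λ_3+ρ ↦ (3, 25)
    λ_4+ρ ↦ (1, 6)
    λ_5+ρ ↦ (3, 25)
    λ_6+ρ ↦ (3, 25)
    λ_7+ρ ↦ (3, 25)
    λ_8+ρ ↦ (1, 6)
    λ_9+ρ ↦ (1, 6)
    λ_10+ρ ↦ (1, 3)
    λ_11+ρ ↦ (3, 25)
    λ_12+ρ ↦ (1, 6)
    λ_13+ρ ↦ (1, 3)

4 distinct reps among the 13 weights ⇒ 4 W_29-linkage classes:

[[1], [2, 10, 13], [3, 5, 6, 7, 11], [4, 8, 9, 12]]


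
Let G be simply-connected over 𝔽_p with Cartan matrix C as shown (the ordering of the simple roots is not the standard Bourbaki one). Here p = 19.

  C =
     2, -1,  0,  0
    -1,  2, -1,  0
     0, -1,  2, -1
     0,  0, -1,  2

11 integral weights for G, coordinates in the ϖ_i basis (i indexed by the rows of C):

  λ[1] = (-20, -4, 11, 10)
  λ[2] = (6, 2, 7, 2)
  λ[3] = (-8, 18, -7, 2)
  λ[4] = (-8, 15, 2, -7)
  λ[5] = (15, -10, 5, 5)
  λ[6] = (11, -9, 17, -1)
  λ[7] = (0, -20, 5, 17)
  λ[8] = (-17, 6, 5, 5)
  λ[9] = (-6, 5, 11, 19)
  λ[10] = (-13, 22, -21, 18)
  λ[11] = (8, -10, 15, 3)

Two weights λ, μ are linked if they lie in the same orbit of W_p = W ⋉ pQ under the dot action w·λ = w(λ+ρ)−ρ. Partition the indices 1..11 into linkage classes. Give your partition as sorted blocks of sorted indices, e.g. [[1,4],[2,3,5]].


Dynkin diagram of C (from the 6 off-diagonal −1 entries): A_4.

Ā_19 reps of the 11 weights (A_4, coords as presented):

  [1] (1, 8, 7, 3);  [2] (5, 3, 8, 1);  [3] (7, 6, 3, 3);  [4] (7, 6, 3, 3);  [5] (7, 6, 3, 3);  [6] (1, 8, 7, 3);  [7] (1, 12, 1, 0);  [8] (7, 6, 3, 3);  [9] (1, 12, 1, 0);  [10] (1, 8, 7, 3);  [11] (1, 8, 7, 3)

Partition of {1..11} into 4 W_19-dot-orbits:

[[1, 6, 10, 11], [2], [3, 4, 5, 8], [7, 9]]


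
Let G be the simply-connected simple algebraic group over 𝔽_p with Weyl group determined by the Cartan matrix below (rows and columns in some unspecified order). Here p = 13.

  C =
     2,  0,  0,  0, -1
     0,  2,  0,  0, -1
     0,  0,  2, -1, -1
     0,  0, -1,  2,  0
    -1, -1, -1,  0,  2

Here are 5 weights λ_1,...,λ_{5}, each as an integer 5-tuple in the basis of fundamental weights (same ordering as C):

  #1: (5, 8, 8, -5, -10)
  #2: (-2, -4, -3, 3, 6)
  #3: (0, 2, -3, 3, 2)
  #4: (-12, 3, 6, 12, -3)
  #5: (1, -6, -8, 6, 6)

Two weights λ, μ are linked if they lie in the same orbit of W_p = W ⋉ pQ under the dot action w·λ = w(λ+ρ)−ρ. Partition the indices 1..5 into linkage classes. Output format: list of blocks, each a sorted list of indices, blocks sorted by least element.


Cartan matrix: type D_5 (|W|=1920); un-permuting the 5 rows.

Alcove-folded reps (p=13, 5 weights, presented ϖ-order):

  [1] (3, 0, 2, 0, 2) · [2] (1, 3, 2, 2, 1) · [3] (1, 3, 2, 2, 1) · [4] (3, 0, 2, 0, 2) · [5] (3, 0, 2, 0, 2)

2 distinct reps among the 5 weights ⇒ 2 W_13-linkage classes:

[[1, 4, 5], [2, 3]]


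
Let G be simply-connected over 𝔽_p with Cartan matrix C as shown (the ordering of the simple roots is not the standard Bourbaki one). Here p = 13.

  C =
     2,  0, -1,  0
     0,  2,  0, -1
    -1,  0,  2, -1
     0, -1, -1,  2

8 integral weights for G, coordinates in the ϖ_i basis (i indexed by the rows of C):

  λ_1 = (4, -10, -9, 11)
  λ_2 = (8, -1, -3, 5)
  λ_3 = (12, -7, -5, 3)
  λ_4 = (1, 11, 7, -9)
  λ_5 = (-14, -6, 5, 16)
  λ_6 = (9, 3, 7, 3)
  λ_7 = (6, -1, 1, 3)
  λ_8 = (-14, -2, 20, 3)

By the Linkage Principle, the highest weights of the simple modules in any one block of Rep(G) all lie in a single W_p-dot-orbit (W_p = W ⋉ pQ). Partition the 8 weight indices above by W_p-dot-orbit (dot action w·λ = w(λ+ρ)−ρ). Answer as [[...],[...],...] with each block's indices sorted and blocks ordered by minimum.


Root system A_4: the 4×4 matrix C matches after relabeling.

λ_j+ρ reflected into Ā_13 (⟨·,θ^∨⟩≤13); 4-tuples as given:

    [1] (3, 4, 0, 5)
    [2] (7, 0, 2, 4)
    [3] (7, 0, 2, 4)
    [4] (1, 3, 0, 8)
    [5] (4, 5, 3, 0)
    [6] (3, 4, 0, 5)
    [7] (7, 0, 2, 4)
    [8] (1, 3, 0, 8)

These 8 weights hit 4 W_13-dot-orbits; sizes (2, 3, 2, 1):

[[1, 6], [2, 3, 7], [4, 8], [5]]


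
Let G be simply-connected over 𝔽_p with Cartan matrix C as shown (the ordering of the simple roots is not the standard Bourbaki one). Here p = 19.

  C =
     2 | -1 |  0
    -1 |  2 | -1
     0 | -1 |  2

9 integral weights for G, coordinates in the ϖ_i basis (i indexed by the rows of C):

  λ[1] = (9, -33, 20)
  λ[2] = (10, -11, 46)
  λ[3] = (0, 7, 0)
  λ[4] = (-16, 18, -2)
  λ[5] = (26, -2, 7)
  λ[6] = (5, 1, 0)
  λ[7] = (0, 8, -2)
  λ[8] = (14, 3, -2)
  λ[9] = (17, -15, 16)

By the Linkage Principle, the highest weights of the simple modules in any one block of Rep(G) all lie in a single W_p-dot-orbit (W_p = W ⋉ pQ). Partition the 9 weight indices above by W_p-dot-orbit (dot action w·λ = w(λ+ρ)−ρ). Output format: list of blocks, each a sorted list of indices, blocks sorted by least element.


C ↔ A_3 under row/col permutation; |W(A_3)| = 24.

λ_j+ρ reflected into Ā_19 (⟨·,θ^∨⟩≤19); 3-tuples as given:

  λ_1+ρ ↦ (6, 2, 1) · λ_2+ρ ↦ (1, 8, 1) · λ_3+ρ ↦ (1, 8, 1) · λ_4+ρ ↦ (15, 3, 1) · λ_5+ρ ↦ (4, 7, 1) · λ_6+ρ ↦ (6, 2, 1) · λ_7+ρ ↦ (1, 8, 1) · λ_8+ρ ↦ (15, 3, 1) · λ_9+ρ ↦ (2, 14, 1)

The 9 indices split into 5 linkage classes (same alcove rep ⇔ same W_19-dot-orbit):

[[1, 6], [2, 3, 7], [4, 8], [5], [9]]


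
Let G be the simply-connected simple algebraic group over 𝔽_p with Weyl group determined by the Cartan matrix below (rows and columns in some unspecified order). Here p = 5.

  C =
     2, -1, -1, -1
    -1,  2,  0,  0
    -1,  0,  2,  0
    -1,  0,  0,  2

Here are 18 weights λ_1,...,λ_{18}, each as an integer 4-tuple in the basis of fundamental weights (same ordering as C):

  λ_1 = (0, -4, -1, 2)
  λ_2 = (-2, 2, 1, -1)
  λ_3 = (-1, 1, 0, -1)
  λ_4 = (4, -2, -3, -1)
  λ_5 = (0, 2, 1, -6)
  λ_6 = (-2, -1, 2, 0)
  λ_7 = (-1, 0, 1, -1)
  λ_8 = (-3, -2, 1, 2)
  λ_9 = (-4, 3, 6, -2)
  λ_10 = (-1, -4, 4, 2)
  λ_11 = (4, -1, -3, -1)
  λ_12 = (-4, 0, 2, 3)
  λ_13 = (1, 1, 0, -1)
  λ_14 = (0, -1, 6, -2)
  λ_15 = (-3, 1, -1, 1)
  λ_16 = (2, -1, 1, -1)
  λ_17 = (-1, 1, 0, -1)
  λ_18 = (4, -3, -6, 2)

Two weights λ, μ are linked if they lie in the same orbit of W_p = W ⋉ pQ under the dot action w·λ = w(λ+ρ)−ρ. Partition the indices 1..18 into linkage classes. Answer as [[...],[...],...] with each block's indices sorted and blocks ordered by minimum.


Root system D_4: the 4×4 matrix C matches after relabeling.

Each λ_j+ρ reduced to Ā_5; 4-tuples below use C's row order:

    1: (0, 1, 2, 1)
    2: (0, 2, 1, 1)
    3: (0, 2, 1, 0)
    4: (0, 1, 2, 0)
    5: (0, 1, 2, 1)
    6: (0, 1, 2, 0)
    7: (0, 1, 2, 0)
    8: (0, 2, 1, 0)
    9: (0, 2, 1, 1)
    10: (0, 0, 2, 0)
    11: (0, 0, 2, 0)
    12: (1, 2, 0, 1)
    13: (0, 2, 1, 0)
    14: (0, 1, 2, 0)
    15: (0, 0, 2, 0)
    16: (0, 0, 2, 0)
    17: (0, 2, 1, 0)
    18: (0, 1, 2, 0)

The 18 indices split into 6 linkage classes (same alcove rep ⇔ same W_5-dot-orbit):

[[1, 5], [2, 9], [3, 8, 13, 17], [4, 6, 7, 14, 18], [10, 11, 15, 16], [12]]


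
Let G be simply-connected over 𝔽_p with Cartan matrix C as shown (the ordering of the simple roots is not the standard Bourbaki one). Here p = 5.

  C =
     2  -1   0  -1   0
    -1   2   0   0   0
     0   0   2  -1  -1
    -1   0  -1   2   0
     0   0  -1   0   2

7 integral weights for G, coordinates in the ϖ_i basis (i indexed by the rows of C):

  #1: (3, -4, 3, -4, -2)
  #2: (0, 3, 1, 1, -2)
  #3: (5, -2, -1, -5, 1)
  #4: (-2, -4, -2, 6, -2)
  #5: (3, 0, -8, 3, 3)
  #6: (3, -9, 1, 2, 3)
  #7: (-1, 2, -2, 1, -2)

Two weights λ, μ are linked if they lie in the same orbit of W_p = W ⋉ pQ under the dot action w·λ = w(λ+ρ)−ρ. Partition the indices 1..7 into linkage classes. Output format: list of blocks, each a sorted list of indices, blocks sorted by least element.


Dynkin diagram of C (from the 8 off-diagonal −1 entries): A_5.

λ_j+ρ reflected into Ā_5 (⟨·,θ^∨⟩≤5); 5-tuples as given:

  λ_1+ρ ↦ (2, 1, 0, 1, 1) · λ_2+ρ ↦ (1, 0, 2, 0, 1) · λ_3+ρ ↦ (1, 0, 2, 0, 1) · λ_4+ρ ↦ (2, 1, 0, 1, 1) · λ_5+ρ ↦ (2, 1, 0, 1, 1) · λ_6+ρ ↦ (2, 1, 0, 1, 1) · λ_7+ρ ↦ (0, 3, 1, 0, 1)

3 distinct reps among the 7 weights ⇒ 3 W_5-linkage classes:

[[1, 4, 5, 6], [2, 3], [7]]


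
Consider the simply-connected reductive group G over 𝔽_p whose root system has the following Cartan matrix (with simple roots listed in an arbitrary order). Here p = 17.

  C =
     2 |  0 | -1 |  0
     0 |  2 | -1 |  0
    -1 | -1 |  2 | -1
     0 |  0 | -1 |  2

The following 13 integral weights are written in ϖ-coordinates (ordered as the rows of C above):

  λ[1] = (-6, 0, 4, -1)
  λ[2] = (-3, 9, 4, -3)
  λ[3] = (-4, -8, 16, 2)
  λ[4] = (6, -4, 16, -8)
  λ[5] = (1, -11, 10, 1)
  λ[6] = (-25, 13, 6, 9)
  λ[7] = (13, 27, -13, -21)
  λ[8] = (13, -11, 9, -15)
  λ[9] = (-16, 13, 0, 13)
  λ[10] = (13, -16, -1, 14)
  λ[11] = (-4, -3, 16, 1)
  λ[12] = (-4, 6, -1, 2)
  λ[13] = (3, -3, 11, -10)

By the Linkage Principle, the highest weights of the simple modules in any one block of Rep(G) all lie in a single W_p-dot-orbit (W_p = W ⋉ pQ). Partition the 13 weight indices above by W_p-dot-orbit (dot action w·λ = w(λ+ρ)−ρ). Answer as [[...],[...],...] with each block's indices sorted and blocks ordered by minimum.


Dynkin diagram of C (from the 6 off-diagonal −1 entries): D_4.

Alcove-folded reps (p=17, 13 weights, presented ϖ-order):

  λ_1 → (5, 1, 0, 0)
  λ_2 → (2, 10, 1, 2)
  λ_3 → (0, 4, 3, 0)
  λ_4 → (0, 4, 3, 0)
  λ_5 → (2, 10, 1, 2)
  λ_6 → (0, 4, 3, 0)
  λ_7 → (2, 10, 1, 2)
  λ_8 → (0, 4, 3, 0)
  λ_9 → (1, 0, 2, 0)
  λ_10 → (1, 0, 2, 0)
  λ_11 → (1, 0, 2, 0)
  λ_12 → (0, 4, 3, 0)
  λ_13 → (4, 2, 1, 9)

Partition of {1..13} into 5 W_17-dot-orbits:

[[1], [2, 5, 7], [3, 4, 6, 8, 12], [9, 10, 11], [13]]


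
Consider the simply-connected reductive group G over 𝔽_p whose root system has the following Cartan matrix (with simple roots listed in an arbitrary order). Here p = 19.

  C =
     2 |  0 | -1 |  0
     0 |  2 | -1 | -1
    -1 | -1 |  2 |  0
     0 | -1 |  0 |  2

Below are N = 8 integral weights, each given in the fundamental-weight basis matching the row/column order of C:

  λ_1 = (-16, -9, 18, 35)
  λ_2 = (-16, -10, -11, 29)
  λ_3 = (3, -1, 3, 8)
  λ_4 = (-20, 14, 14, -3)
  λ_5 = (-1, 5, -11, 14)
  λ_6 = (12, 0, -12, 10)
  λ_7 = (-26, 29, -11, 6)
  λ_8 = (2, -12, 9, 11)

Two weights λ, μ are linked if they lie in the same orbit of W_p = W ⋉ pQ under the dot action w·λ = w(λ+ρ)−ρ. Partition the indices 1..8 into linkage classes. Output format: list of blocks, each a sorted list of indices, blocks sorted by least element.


Type A_4, rank 4, |W|=120; reorder rows/cols to standard.

Alcove-folded reps (p=19, 8 weights, presented ϖ-order):

  [1] (4, 0, 4, 9) · [2] (4, 0, 4, 9) · [3] (4, 0, 4, 9) · [4] (4, 0, 4, 9) · [5] (4, 0, 4, 9) · [6] (2, 10, 1, 1) · [7] (2, 10, 1, 1) · [8] (2, 10, 1, 1)

The 8 indices split into 2 linkage classes (same alcove rep ⇔ same W_19-dot-orbit):

[[1, 2, 3, 4, 5], [6, 7, 8]]


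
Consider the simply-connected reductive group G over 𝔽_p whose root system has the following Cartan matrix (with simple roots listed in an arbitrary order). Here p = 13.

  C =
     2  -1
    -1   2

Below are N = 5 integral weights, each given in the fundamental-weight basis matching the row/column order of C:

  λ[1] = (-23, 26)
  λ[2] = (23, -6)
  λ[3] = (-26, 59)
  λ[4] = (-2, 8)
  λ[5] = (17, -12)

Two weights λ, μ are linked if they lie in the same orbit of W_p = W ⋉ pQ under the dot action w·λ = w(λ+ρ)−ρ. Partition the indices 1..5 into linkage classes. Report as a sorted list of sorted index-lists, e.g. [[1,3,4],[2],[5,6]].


A_2 Cartan matrix, 2 simple roots permuted; ρ=(1,1).

Each λ_j+ρ reduced to Ā_13; 2-tuples below use C's row order:

  1: (1, 8) · 2: (2, 6) · 3: (1, 8) · 4: (1, 8) · 5: (2, 6)

2 distinct reps among the 5 weights ⇒ 2 W_13-linkage classes:

[[1, 3, 4], [2, 5]]
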